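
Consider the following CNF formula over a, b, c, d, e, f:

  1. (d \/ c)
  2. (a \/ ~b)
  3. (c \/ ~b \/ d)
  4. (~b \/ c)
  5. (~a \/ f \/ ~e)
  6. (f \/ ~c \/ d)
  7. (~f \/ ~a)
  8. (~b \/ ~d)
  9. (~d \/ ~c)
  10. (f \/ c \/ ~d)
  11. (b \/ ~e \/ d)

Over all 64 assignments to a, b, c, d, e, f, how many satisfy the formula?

3

The models are:
  a=F b=F c=F d=T e=F f=T
  a=F b=F c=F d=T e=T f=T
  a=F b=F c=T d=F e=F f=T
Count: 3.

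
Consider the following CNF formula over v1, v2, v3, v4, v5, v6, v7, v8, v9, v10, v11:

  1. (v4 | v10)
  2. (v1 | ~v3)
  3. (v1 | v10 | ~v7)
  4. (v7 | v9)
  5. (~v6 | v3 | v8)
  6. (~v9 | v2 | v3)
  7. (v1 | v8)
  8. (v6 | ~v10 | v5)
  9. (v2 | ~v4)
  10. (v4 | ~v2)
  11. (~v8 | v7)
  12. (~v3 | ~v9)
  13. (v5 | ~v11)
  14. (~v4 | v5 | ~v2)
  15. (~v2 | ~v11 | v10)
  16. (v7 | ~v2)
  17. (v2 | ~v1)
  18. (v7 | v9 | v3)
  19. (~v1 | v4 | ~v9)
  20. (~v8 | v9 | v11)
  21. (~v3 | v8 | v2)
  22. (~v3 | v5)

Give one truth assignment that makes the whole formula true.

v1=1  v2=1  v3=1  v4=1  v5=1  v6=1  v7=1  v8=0  v9=0  v10=1  v11=0

Check each clause:
  1. (v4 | v10) — v10 is true.
  2. (v1 | ~v3) — v1 is true.
  3. (v10 | ~v7 | v1) — v1 is true.
  4. (v9 | v7) — v7 is true.
  5. (v8 | v3 | ~v6) — v3 is true.
  6. (~v9 | v3 | v2) — v2 is true.
  7. (v1 | v8) — v1 is true.
  8. (~v10 | v6 | v5) — v5 is true.
  9. (v2 | ~v4) — v2 is true.
  10. (~v2 | v4) — v4 is true.
  11. (v7 | ~v8) — ~v8 is true.
  12. (~v9 | ~v3) — ~v9 is true.
  13. (v5 | ~v11) — v5 is true.
  14. (v5 | ~v4 | ~v2) — v5 is true.
  15. (~v11 | v10 | ~v2) — v10 is true.
  16. (~v2 | v7) — v7 is true.
  17. (~v1 | v2) — v2 is true.
  18. (v7 | v3 | v9) — v3 is true.
  19. (v4 | ~v1 | ~v9) — v4 is true.
  20. (v9 | v11 | ~v8) — ~v8 is true.
  21. (v2 | ~v3 | v8) — v2 is true.
  22. (~v3 | v5) — v5 is true.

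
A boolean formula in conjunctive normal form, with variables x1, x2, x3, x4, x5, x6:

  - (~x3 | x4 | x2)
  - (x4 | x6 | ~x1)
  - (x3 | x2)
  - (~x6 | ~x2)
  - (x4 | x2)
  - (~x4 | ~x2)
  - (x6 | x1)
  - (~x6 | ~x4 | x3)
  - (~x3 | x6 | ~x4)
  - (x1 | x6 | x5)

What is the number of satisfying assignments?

4

The models are:
  x1=F x2=F x3=T x4=T x5=F x6=T
  x1=F x2=F x3=T x4=T x5=T x6=T
  x1=T x2=F x3=T x4=T x5=F x6=T
  x1=T x2=F x3=T x4=T x5=T x6=T
That's 4 in total.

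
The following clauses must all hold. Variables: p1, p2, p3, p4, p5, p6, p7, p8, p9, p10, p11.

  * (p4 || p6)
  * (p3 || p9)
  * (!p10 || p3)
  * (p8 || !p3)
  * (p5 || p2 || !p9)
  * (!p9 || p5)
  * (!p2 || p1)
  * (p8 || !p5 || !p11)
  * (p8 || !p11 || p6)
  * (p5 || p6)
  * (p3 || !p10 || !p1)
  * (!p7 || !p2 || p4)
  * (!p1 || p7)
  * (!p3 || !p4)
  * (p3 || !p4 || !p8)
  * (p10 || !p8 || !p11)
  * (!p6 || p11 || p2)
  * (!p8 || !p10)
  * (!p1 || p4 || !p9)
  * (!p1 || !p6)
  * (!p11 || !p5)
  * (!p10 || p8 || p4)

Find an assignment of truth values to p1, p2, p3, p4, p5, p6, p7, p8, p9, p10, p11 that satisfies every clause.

p1=F, p2=F, p3=F, p4=T, p5=T, p6=F, p7=T, p8=F, p9=T, p10=F, p11=F

Check each clause:
  1. (p4 || p6) — p4 is true.
  2. (p9 || p3) — p9 is true.
  3. (!p10 || p3) — !p10 is true.
  4. (!p3 || p8) — !p3 is true.
  5. (!p9 || p2 || p5) — p5 is true.
  6. (p5 || !p9) — p5 is true.
  7. (!p2 || p1) — !p2 is true.
  8. (p8 || !p11 || !p5) — !p11 is true.
  9. (!p11 || p8 || p6) — !p11 is true.
  10. (p6 || p5) — p5 is true.
  11. (p3 || !p10 || !p1) — !p1 is true.
  12. (!p2 || !p7 || p4) — p4 is true.
  13. (!p1 || p7) — !p1 is true.
  14. (!p4 || !p3) — !p3 is true.
  15. (!p8 || !p4 || p3) — !p8 is true.
  16. (p10 || !p11 || !p8) — !p8 is true.
  17. (p2 || !p6 || p11) — !p6 is true.
  18. (!p8 || !p10) — !p8 is true.
  19. (!p9 || !p1 || p4) — p4 is true.
  20. (!p1 || !p6) — !p6 is true.
  21. (!p5 || !p11) — !p11 is true.
  22. (p4 || !p10 || p8) — p4 is true.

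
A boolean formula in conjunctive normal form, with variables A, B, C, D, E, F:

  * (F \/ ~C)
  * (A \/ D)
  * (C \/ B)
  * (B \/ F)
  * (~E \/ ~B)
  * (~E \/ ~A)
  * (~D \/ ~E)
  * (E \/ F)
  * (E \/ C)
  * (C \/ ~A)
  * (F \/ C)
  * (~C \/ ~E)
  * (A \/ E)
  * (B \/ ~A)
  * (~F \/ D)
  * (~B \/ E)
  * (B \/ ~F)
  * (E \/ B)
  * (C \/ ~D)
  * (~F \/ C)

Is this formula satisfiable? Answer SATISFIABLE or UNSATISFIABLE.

UNSATISFIABLE

E = True:
  propagation gives B=False, C=True; an empty clause results — contradiction.
E = False:
  propagation gives F=True, C=True, A=True, B=True; an empty clause results — contradiction.
Every branch closes, so no satisfying assignment exists.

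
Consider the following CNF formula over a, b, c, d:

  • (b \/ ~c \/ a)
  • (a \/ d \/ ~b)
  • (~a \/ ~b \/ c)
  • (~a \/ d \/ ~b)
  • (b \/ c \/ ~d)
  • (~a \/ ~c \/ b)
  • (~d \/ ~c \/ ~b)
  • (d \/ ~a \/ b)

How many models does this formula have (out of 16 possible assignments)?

Satisfying assignments:
  a=0 b=0 c=0 d=0
  a=0 b=1 c=0 d=1
Count: 2.

2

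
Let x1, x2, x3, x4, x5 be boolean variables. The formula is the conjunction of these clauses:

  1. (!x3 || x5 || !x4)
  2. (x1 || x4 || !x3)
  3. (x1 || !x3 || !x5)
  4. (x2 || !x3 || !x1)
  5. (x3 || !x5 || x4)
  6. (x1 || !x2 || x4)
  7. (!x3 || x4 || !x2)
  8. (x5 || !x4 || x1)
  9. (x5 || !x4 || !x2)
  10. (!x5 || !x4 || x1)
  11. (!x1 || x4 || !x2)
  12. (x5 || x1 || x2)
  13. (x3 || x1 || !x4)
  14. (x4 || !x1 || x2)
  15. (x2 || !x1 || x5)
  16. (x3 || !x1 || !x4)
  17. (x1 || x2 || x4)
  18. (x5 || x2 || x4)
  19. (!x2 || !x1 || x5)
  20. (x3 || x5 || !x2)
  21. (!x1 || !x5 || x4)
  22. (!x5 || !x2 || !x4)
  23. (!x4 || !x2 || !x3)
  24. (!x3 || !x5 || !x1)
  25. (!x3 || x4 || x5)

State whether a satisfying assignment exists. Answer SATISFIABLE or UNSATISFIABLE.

UNSATISFIABLE

x4 = True:
  x5 = True:
    propagation gives x1=True, x3=True; an empty clause results — contradiction.
  x5 = False:
    propagation gives x3=False, x1=True; an empty clause results — contradiction.
x4 = False:
  x1 = True:
    propagation gives x2=False; an empty clause results — contradiction.
  x1 = False:
    propagation gives x3=False, x5=False, x2=False; an empty clause results — contradiction.
Every branch closes, so no satisfying assignment exists.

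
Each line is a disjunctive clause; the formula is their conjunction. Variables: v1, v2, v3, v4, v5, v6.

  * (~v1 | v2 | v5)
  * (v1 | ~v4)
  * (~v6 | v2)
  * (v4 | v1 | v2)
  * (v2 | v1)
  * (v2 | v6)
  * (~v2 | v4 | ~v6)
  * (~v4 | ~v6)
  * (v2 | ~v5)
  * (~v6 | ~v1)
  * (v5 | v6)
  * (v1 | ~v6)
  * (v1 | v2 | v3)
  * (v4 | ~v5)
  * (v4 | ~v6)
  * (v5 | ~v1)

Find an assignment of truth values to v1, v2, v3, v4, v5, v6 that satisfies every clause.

v1=1, v2=1, v3=0, v4=1, v5=1, v6=0

Try v1 = True.
  then v6 is forced to False.
  then v2 is forced to True.
  then v5 is forced to True.
  then v4 is forced to True.
v3 is now unconstrained; take v3 = False.
Every clause has at least one true literal under this assignment.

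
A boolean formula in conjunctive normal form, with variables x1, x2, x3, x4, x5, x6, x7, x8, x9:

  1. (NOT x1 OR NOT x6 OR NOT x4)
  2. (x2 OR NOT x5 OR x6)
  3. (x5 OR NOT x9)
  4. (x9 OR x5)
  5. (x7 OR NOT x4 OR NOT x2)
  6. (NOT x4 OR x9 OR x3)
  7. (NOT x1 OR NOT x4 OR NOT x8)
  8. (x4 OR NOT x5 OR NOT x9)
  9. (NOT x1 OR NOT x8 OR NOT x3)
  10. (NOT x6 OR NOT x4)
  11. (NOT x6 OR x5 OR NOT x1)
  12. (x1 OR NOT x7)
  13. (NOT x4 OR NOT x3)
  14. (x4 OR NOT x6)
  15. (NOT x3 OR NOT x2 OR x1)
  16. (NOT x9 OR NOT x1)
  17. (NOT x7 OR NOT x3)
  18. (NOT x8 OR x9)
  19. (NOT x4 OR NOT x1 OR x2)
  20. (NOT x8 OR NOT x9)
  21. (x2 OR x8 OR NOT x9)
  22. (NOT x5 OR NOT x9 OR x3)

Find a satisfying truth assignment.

x1=1, x2=1, x3=0, x4=0, x5=1, x6=0, x7=0, x8=0, x9=0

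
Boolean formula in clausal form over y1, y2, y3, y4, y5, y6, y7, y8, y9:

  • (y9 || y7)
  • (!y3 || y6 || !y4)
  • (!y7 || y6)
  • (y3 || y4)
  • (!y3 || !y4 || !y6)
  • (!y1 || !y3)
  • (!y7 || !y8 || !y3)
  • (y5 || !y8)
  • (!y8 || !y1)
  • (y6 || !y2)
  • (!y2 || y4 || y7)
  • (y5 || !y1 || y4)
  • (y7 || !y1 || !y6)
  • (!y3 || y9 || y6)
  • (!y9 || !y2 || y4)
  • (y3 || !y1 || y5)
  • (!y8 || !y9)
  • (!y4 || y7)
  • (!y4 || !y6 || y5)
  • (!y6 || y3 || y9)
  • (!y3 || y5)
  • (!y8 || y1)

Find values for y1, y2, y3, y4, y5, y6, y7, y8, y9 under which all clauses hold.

y2 occurs only negated in the remaining clauses — set y2 = False.
y5 occurs only positively in the remaining clauses — set y5 = True.
Set y1 = False and propagate.
  then y8 is forced to False.
Branch on y3: take y3 = True.
The remaining clauses are satisfied by y4 = False, y6 = False, y7 = False, y9 = True.

y1=False, y2=False, y3=True, y4=False, y5=True, y6=False, y7=False, y8=False, y9=True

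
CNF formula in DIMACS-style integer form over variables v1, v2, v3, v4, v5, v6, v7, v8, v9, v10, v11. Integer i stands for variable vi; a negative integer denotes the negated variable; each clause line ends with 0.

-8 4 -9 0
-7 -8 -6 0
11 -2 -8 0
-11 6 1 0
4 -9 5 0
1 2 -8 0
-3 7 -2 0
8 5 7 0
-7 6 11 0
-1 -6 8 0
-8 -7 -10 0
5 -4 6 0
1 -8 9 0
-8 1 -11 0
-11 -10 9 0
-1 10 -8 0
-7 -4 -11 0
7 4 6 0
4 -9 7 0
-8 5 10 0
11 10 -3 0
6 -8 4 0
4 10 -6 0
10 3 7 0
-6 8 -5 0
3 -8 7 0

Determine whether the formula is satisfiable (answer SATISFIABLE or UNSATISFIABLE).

SATISFIABLE

Set v1 = True and propagate.
Branch on v2: take v2 = False.
Branch on v3: take v3 = True.
The remaining clauses are satisfied by v4 = True, v5 = True, v6 = False, v7 = False, v8 = False, v9 = True, v10 = True, v11 = False.
So v1 = T  v2 = F  v3 = T  v4 = T  v5 = T  v6 = F  v7 = F  v8 = F  v9 = T  v10 = T  v11 = F is a satisfying assignment.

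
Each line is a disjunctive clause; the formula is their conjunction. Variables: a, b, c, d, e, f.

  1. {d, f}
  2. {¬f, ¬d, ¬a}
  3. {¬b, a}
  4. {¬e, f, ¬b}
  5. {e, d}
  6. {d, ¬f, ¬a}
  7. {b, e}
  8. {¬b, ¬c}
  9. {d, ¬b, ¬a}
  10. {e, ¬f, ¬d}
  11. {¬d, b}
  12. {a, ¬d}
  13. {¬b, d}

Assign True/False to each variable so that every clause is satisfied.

Pure literal: c appears only negated; assign c = False.
Try a = False.
  then b is forced to False.
  then e is forced to True.
  then d is forced to False.
  then f is forced to True.

a = False, b = False, c = False, d = False, e = True, f = True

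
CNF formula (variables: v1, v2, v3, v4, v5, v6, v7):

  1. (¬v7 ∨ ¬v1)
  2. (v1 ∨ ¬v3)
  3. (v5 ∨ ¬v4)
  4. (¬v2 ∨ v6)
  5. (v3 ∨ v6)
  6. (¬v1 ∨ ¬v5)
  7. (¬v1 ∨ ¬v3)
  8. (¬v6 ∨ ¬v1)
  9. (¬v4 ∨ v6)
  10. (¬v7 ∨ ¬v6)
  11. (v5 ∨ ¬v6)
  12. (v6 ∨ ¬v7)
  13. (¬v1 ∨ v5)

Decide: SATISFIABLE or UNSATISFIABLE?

SATISFIABLE

v7 occurs only negated in the remaining clauses — set v7 = False.
Branch on v1: take v1 = False.
  then v3 is forced to False.
  then v6 is forced to True.
  then v5 is forced to True.
v2, v4 are now unconstrained; take v2 = True, v4 = True.
So v1=False, v2=True, v3=False, v4=True, v5=True, v6=True, v7=False is a satisfying assignment.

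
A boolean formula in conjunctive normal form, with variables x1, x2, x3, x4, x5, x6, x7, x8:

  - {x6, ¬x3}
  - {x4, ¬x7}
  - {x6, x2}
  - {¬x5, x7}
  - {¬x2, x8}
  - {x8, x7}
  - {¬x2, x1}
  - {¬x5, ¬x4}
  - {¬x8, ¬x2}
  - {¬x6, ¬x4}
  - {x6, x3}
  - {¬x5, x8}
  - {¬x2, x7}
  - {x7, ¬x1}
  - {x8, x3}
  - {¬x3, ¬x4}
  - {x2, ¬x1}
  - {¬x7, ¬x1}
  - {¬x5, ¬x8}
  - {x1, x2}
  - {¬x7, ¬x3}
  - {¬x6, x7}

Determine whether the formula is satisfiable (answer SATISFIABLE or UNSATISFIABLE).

UNSATISFIABLE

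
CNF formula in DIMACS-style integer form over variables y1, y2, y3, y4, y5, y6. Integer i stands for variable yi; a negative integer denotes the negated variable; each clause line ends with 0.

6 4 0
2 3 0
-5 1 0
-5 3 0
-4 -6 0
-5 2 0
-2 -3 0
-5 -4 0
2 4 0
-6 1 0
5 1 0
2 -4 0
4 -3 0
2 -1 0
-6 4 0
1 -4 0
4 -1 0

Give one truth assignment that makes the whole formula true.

y1 = True  y2 = True  y3 = False  y4 = True  y5 = False  y6 = False

Check each clause:
  1. (y4 OR y6) — y4 is true.
  2. (y2 OR y3) — y2 is true.
  3. (NOT y5 OR y1) — y1 is true.
  4. (y3 OR NOT y5) — NOT y5 is true.
  5. (NOT y6 OR NOT y4) — NOT y6 is true.
  6. (NOT y5 OR y2) — y2 is true.
  7. (NOT y3 OR NOT y2) — NOT y3 is true.
  8. (NOT y4 OR NOT y5) — NOT y5 is true.
  9. (y4 OR y2) — y2 is true.
  10. (NOT y6 OR y1) — y1 is true.
  11. (y1 OR y5) — y1 is true.
  12. (NOT y4 OR y2) — y2 is true.
  13. (NOT y3 OR y4) — y4 is true.
  14. (NOT y1 OR y2) — y2 is true.
  15. (NOT y6 OR y4) — NOT y6 is true.
  16. (NOT y4 OR y1) — y1 is true.
  17. (NOT y1 OR y4) — y4 is true.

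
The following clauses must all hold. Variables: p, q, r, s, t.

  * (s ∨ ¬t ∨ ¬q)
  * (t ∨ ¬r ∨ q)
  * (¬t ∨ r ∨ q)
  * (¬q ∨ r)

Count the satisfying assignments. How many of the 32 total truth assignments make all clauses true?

14

Case analysis on q and r:
  q=1, r=1: p free; 3 ways for (s,t) × 2^1 = 6.
  q=1, r=0: a clause becomes empty — 0.
  q=0, r=1: remaining (p,s,t) ∈ {(0,0,1); (0,1,1); (1,0,1); (1,1,1)} — 4.
  q=0, r=0: remaining (p,s,t) ∈ {(0,0,0); (0,1,0); (1,0,0); (1,1,0)} — 4.
Total: 6 + 0 + 4 + 4 = 14.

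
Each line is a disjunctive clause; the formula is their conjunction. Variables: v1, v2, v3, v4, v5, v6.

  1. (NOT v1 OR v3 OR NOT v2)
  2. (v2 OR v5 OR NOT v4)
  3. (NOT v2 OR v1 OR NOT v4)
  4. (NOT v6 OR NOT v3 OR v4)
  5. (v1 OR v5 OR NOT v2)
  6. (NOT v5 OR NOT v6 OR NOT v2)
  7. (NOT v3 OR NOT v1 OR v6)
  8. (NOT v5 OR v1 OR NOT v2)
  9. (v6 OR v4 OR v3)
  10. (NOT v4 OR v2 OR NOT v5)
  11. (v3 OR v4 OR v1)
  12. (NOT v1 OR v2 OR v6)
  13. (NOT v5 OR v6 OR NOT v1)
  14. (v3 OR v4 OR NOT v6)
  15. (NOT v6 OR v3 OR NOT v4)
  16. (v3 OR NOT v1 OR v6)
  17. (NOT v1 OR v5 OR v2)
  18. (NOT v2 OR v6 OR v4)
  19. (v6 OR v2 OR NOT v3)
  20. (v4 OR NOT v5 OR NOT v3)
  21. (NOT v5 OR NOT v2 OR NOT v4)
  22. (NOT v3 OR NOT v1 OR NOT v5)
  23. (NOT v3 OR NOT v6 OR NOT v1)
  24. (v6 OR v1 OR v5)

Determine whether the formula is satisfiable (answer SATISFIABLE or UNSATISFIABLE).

v1 = True:
  v6 = True:
    propagation gives v3=False, v2=False, v4=True; an empty clause results — contradiction.
  v6 = False:
    propagation gives v3=False; an empty clause results — contradiction.
v1 = False:
  v4 = True:
    propagation gives v2=False, v5=True; an empty clause results — contradiction.
  v4 = False:
    propagation gives v3=True, v6=False, v2=False; an empty clause results — contradiction.
Every branch closes, so no satisfying assignment exists.

UNSATISFIABLE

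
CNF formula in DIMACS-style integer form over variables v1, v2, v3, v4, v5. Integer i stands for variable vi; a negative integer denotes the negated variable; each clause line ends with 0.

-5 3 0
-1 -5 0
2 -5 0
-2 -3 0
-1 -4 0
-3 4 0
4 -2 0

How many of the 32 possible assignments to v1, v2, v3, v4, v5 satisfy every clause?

Satisfying assignments:
  v1=F v2=F v3=F v4=F v5=F
  v1=F v2=F v3=F v4=T v5=F
  v1=F v2=F v3=T v4=T v5=F
  v1=F v2=T v3=F v4=T v5=F
  v1=T v2=F v3=F v4=F v5=F
Count: 5.

5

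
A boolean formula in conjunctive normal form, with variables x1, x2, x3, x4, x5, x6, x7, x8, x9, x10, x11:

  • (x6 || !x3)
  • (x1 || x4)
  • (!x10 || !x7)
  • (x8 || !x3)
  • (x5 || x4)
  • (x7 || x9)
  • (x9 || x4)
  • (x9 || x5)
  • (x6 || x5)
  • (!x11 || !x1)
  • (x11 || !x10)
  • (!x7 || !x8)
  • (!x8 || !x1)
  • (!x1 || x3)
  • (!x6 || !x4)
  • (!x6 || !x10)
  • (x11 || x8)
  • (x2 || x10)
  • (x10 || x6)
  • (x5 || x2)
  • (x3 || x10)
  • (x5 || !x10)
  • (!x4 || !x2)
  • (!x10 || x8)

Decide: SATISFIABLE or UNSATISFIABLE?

x5 occurs only positively in the remaining clauses — set x5 = True.
Pure literal: x9 appears only positively; assign x9 = True.
Set x1 = False and propagate.
  then x4 is forced to True.
  then x6 is forced to False.
  then x3 is forced to False.
  then x10 is forced to True.
  then x7 is forced to False.
  then x11 is forced to True.
  then x2 is forced to False.
  then x8 is forced to True.
So x1 = False, x2 = False, x3 = False, x4 = True, x5 = True, x6 = False, x7 = False, x8 = True, x9 = True, x10 = True, x11 = True is a satisfying assignment.

SATISFIABLE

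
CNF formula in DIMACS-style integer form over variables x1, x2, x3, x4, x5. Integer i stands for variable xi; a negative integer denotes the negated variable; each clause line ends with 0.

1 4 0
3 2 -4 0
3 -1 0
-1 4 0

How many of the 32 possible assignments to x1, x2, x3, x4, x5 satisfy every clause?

Case analysis on x1 and x4:
  x1=T, x4=T: remaining (x2,x3,x5) ∈ {(F,T,F); (F,T,T); (T,T,F); (T,T,T)} — 4.
  x1=T, x4=F: a clause becomes empty — 0.
  x1=F, x4=T: x5 free; 3 ways for (x2,x3) × 2^1 = 6.
  x1=F, x4=F: a clause becomes empty — 0.
Total: 4 + 0 + 6 + 0 = 10.

10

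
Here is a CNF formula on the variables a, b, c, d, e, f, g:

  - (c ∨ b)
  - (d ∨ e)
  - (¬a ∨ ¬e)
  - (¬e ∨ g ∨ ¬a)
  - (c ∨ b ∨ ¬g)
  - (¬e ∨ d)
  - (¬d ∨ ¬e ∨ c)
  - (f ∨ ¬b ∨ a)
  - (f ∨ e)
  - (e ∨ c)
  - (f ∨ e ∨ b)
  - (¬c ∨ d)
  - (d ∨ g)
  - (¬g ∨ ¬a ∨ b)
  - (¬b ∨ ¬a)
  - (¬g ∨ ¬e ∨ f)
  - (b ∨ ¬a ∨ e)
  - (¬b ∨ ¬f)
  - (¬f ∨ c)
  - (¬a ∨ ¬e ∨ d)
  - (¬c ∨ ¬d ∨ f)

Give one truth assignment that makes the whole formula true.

a = F  b = F  c = T  d = T  e = T  f = T  g = F

Try a = False.
Set b = False and propagate.
  then c is forced to True.
  then d is forced to True.
  then f is forced to True.
e, g are now unconstrained; take e = True, g = False.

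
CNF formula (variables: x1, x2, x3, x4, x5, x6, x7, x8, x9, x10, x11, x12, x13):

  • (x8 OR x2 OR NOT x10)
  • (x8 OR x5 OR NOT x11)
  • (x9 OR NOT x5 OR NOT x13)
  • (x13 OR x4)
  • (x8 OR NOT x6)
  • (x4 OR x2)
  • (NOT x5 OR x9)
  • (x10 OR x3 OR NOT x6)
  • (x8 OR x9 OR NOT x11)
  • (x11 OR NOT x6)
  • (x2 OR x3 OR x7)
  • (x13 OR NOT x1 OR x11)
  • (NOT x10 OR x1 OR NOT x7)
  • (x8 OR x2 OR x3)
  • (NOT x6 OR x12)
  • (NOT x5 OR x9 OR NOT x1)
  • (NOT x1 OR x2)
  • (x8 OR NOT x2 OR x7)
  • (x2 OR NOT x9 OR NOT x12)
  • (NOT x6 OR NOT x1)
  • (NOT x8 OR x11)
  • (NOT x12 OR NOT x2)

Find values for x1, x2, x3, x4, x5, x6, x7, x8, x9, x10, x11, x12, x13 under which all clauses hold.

Pure literal: x4 appears only positively; assign x4 = True.
x6 occurs only negated in the remaining clauses — set x6 = False.
Set x1 = True and propagate.
  then x2 is forced to True.
  then x12 is forced to False.
Try x5 = True.
  then x9 is forced to True.
For the remaining variables, x3 = False, x7 = False, x8 = True, x10 = True, x11 = True, x13 = True works.

x1=T  x2=T  x3=F  x4=T  x5=T  x6=F  x7=F  x8=T  x9=T  x10=T  x11=T  x12=F  x13=T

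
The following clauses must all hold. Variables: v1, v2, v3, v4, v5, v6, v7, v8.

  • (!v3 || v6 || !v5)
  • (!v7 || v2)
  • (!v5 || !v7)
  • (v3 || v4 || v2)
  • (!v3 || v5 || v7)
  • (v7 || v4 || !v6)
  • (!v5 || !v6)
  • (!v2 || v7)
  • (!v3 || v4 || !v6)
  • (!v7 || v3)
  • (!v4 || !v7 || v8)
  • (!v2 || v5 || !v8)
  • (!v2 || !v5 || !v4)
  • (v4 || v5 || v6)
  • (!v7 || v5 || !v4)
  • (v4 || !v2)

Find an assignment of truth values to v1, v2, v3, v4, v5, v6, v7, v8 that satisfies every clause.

Set v2 = False and propagate.
  then v7 is forced to False.
Set v3 = False and propagate.
  then v4 is forced to True.
Set v5 = False and propagate.
v1, v6, v8 are now unconstrained; take v1 = False, v6 = True, v8 = False.
Every clause has at least one true literal under this assignment.

v1=0, v2=0, v3=0, v4=1, v5=0, v6=1, v7=0, v8=0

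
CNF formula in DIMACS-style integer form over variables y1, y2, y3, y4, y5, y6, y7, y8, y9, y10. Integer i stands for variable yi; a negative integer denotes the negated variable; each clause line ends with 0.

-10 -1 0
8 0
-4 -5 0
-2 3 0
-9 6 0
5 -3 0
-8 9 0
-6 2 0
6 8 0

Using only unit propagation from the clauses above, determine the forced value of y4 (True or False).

False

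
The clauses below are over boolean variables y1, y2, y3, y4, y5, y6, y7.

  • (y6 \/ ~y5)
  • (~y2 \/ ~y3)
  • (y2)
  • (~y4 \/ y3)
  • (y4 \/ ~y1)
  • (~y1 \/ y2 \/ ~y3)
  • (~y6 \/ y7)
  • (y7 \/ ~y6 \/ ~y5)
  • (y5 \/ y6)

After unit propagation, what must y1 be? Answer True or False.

False

(y2) is a unit clause: y2 = True.
In (~y2 \/ ~y3), ~y2 is now false; ~y3 must hold, so y3 = False.
(~y4 \/ y3) with y3 = False leaves only ~y4, so y4 = False.
From (y4 \/ ~y1) and y4 = False: y1 = False.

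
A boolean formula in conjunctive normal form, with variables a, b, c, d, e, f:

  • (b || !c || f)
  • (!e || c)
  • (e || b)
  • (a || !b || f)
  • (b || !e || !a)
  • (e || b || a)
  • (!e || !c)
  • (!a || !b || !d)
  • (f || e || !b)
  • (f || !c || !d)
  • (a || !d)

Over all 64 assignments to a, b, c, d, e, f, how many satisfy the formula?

Satisfying assignments:
  a=0 b=1 c=0 d=0 e=0 f=1
  a=0 b=1 c=1 d=0 e=0 f=1
  a=1 b=1 c=0 d=0 e=0 f=1
  a=1 b=1 c=1 d=0 e=0 f=1
Count: 4.

4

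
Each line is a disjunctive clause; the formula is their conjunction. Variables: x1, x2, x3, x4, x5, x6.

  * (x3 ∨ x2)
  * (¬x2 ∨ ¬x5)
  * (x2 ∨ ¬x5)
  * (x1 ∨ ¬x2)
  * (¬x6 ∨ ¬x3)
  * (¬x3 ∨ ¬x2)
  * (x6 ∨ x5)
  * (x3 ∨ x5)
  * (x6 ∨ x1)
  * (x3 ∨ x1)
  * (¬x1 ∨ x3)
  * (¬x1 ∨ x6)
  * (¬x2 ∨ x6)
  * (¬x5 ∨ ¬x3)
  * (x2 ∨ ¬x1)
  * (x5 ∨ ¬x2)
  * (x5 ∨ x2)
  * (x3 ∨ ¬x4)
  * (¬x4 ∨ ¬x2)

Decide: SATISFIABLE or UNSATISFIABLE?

x2 = True:
  propagation gives x5=False; an empty clause results — contradiction.
x2 = False:
  propagation gives x3=True, x5=False; an empty clause results — contradiction.
Every branch closes, so no satisfying assignment exists.

UNSATISFIABLE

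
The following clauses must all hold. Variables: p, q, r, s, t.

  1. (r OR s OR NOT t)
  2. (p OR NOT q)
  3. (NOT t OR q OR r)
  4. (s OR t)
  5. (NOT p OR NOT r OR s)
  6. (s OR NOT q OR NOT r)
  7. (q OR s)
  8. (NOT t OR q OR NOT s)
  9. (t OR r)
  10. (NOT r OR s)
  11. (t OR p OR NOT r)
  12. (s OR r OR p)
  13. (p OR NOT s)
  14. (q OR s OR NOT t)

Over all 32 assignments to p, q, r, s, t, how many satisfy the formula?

4

Satisfying assignments:
  p=T q=F r=T s=T t=F
  p=T q=T r=F s=T t=T
  p=T q=T r=T s=T t=F
  p=T q=T r=T s=T t=T
That's 4 in total.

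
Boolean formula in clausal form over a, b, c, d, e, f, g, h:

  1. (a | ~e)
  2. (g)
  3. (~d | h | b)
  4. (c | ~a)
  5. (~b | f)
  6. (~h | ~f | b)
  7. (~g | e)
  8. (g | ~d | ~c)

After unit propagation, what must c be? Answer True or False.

(g) is a unit clause: g = True.
In (e | ~g), ~g is now false; e must hold, so e = True.
In (a | ~e), ~e is now false; a must hold, so a = True.
From (c | ~a) and a = True: c = True.

True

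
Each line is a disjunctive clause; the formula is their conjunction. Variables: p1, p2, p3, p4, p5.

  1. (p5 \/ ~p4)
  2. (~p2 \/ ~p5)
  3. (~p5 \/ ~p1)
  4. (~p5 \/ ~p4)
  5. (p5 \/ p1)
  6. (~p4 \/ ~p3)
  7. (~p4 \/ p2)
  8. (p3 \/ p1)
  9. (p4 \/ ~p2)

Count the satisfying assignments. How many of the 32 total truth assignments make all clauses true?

3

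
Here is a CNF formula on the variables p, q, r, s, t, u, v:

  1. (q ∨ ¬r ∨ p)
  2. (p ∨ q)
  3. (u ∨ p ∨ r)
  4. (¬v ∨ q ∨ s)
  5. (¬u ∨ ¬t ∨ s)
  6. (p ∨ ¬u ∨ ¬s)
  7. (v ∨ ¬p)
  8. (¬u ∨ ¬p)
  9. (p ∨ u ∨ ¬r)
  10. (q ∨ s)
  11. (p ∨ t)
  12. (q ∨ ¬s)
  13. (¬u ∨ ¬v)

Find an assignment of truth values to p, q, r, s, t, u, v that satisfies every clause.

Pure literal: q appears only positively; assign q = True.
Branch on p: take p = True.
  then v is forced to True.
  then u is forced to False.
r, s, t are now unconstrained; take r = False, s = True, t = True.

p=True, q=True, r=False, s=True, t=True, u=False, v=True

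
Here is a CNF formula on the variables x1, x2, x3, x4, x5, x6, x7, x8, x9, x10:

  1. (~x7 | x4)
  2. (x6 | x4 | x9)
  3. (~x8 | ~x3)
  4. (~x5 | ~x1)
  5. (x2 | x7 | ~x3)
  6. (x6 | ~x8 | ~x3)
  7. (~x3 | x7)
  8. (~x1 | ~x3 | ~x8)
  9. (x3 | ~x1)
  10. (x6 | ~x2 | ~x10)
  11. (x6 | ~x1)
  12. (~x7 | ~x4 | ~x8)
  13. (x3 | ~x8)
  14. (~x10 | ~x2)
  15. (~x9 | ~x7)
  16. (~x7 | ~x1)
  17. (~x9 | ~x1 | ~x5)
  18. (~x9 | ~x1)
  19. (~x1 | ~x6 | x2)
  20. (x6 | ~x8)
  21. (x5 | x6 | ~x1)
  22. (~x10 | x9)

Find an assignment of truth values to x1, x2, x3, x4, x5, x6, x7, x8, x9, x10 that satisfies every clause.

x1=F, x2=T, x3=F, x4=T, x5=F, x6=F, x7=T, x8=F, x9=F, x10=F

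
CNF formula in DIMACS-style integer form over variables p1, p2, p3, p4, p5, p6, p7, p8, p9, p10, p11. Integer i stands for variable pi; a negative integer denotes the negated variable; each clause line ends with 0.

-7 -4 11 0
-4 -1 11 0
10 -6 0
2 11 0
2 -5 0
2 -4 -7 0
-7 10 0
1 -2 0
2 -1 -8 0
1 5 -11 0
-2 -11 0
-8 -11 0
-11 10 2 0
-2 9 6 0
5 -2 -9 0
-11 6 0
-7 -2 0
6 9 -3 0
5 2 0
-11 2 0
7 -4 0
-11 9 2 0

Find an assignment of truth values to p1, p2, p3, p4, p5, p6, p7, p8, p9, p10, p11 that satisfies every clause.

p1 = True  p2 = True  p3 = False  p4 = False  p5 = True  p6 = True  p7 = False  p8 = True  p9 = True  p10 = True  p11 = False

Pure literal: p3 appears only negated; assign p3 = False.
Pure literal: p4 appears only negated; assign p4 = False.
Try p1 = True.
Try p2 = True.
  then p11 is forced to False.
  then p7 is forced to False.
Try p5 = True.
For the remaining variables, p6 = True, p8 = True, p9 = True, p10 = True works.
Check each clause:
  1. (p11 OR NOT p4 OR NOT p7) — NOT p7 is true.
  2. (NOT p4 OR p11 OR NOT p1) — NOT p4 is true.
  3. (NOT p6 OR p10) — p10 is true.
  4. (p11 OR p2) — p2 is true.
  5. (p2 OR NOT p5) — p2 is true.
  6. (p2 OR NOT p4 OR NOT p7) — NOT p7 is true.
  7. (NOT p7 OR p10) — NOT p7 is true.
  8. (NOT p2 OR p1) — p1 is true.
  9. (NOT p8 OR p2 OR NOT p1) — p2 is true.
  10. (NOT p11 OR p5 OR p1) — p1 is true.
  11. (NOT p2 OR NOT p11) — NOT p11 is true.
  12. (NOT p11 OR NOT p8) — NOT p11 is true.
  13. (p10 OR p2 OR NOT p11) — p2 is true.
  14. (p9 OR NOT p2 OR p6) — p9 is true.
  15. (NOT p9 OR NOT p2 OR p5) — p5 is true.
  16. (p6 OR NOT p11) — NOT p11 is true.
  17. (NOT p7 OR NOT p2) — NOT p7 is true.
  18. (NOT p3 OR p9 OR p6) — p9 is true.
  19. (p5 OR p2) — p2 is true.
  20. (p2 OR NOT p11) — p2 is true.
  21. (p7 OR NOT p4) — NOT p4 is true.
  22. (NOT p11 OR p2 OR p9) — p9 is true.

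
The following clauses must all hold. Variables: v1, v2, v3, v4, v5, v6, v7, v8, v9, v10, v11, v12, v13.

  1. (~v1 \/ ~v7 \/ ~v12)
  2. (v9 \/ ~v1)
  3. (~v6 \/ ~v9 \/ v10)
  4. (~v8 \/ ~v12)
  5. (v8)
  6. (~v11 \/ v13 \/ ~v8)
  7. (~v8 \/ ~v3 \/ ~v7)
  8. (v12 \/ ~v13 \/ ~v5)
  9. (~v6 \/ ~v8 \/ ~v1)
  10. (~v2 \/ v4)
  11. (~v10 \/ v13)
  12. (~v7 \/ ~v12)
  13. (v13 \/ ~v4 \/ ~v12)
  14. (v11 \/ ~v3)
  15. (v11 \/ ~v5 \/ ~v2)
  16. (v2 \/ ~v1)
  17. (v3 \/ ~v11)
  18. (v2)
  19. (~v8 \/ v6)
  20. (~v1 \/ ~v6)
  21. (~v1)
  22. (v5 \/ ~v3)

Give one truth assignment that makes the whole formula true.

v1=False  v2=True  v3=False  v4=True  v5=False  v6=True  v7=False  v8=True  v9=False  v10=False  v11=False  v12=False  v13=True

Check each clause:
  1. (~v1 \/ ~v7 \/ ~v12) — ~v7 is true.
  2. (~v1 \/ v9) — ~v1 is true.
  3. (~v9 \/ ~v6 \/ v10) — ~v9 is true.
  4. (~v8 \/ ~v12) — ~v12 is true.
  5. (v8) — v8 is true.
  6. (v13 \/ ~v8 \/ ~v11) — ~v11 is true.
  7. (~v8 \/ ~v7 \/ ~v3) — ~v7 is true.
  8. (~v13 \/ v12 \/ ~v5) — ~v5 is true.
  9. (~v6 \/ ~v8 \/ ~v1) — ~v1 is true.
  10. (v4 \/ ~v2) — v4 is true.
  11. (v13 \/ ~v10) — v13 is true.
  12. (~v7 \/ ~v12) — ~v7 is true.
  13. (v13 \/ ~v4 \/ ~v12) — ~v12 is true.
  14. (v11 \/ ~v3) — ~v3 is true.
  15. (~v2 \/ ~v5 \/ v11) — ~v5 is true.
  16. (~v1 \/ v2) — v2 is true.
  17. (v3 \/ ~v11) — ~v11 is true.
  18. (v2) — v2 is true.
  19. (~v8 \/ v6) — v6 is true.
  20. (~v6 \/ ~v1) — ~v1 is true.
  21. (~v1) — ~v1 is true.
  22. (v5 \/ ~v3) — ~v3 is true.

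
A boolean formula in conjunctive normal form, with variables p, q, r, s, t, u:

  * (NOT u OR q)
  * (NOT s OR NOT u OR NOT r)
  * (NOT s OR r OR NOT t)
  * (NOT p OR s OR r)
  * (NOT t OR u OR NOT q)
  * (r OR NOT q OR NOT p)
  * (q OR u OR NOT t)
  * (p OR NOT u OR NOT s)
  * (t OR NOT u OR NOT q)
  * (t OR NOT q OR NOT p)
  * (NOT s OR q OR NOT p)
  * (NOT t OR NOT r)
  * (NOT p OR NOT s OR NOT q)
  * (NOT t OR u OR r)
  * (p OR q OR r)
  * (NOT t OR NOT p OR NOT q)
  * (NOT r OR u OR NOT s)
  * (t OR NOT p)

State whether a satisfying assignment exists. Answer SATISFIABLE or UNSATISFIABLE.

Try p = False.
Try q = True.
The remaining clauses are satisfied by r = True, s = False, t = False, u = False.
Every clause has at least one true literal under this assignment.
So p=False, q=True, r=True, s=False, t=False, u=False is a satisfying assignment.

SATISFIABLE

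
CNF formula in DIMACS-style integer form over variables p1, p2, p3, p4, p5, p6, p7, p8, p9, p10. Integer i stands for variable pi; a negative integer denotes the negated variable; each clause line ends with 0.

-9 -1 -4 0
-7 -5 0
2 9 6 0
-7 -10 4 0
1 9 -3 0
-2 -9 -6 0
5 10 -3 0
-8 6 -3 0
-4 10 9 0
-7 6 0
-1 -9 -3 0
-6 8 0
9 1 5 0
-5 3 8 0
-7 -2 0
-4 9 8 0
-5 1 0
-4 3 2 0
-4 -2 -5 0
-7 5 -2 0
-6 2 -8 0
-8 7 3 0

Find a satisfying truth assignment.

p1 = True  p2 = True  p3 = False  p4 = False  p5 = False  p6 = False  p7 = False  p8 = False  p9 = True  p10 = False

Check each clause:
  1. (~p9 \/ ~p1 \/ ~p4) — ~p4 is true.
  2. (~p5 \/ ~p7) — ~p7 is true.
  3. (p6 \/ p9 \/ p2) — p9 is true.
  4. (p4 \/ ~p10 \/ ~p7) — ~p7 is true.
  5. (p1 \/ ~p3 \/ p9) — p9 is true.
  6. (~p9 \/ ~p6 \/ ~p2) — ~p6 is true.
  7. (~p3 \/ p10 \/ p5) — ~p3 is true.
  8. (p6 \/ ~p3 \/ ~p8) — ~p8 is true.
  9. (p10 \/ ~p4 \/ p9) — p9 is true.
  10. (~p7 \/ p6) — ~p7 is true.
  11. (~p1 \/ ~p3 \/ ~p9) — ~p3 is true.
  12. (~p6 \/ p8) — ~p6 is true.
  13. (p5 \/ p1 \/ p9) — p1 is true.
  14. (~p5 \/ p8 \/ p3) — ~p5 is true.
  15. (~p2 \/ ~p7) — ~p7 is true.
  16. (p9 \/ p8 \/ ~p4) — p9 is true.
  17. (~p5 \/ p1) — p1 is true.
  18. (~p4 \/ p2 \/ p3) — p2 is true.
  19. (~p5 \/ ~p4 \/ ~p2) — ~p5 is true.
  20. (~p2 \/ ~p7 \/ p5) — ~p7 is true.
  21. (~p6 \/ ~p8 \/ p2) — ~p8 is true.
  22. (p3 \/ ~p8 \/ p7) — ~p8 is true.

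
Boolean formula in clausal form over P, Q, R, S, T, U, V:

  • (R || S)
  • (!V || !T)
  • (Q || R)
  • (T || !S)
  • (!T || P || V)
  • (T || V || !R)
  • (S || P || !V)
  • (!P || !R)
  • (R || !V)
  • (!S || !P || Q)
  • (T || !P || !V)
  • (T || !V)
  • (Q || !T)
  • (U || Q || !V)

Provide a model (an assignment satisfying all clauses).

P = T, Q = T, R = F, S = T, T = T, U = T, V = F

Check each clause:
  1. (S || R) — S is true.
  2. (!V || !T) — !V is true.
  3. (Q || R) — Q is true.
  4. (T || !S) — T is true.
  5. (V || P || !T) — P is true.
  6. (!R || T || V) — !R is true.
  7. (S || !V || P) — !V is true.
  8. (!R || !P) — !R is true.
  9. (R || !V) — !V is true.
  10. (!P || Q || !S) — Q is true.
  11. (!V || !P || T) — !V is true.
  12. (!V || T) — !V is true.
  13. (!T || Q) — Q is true.
  14. (!V || Q || U) — !V is true.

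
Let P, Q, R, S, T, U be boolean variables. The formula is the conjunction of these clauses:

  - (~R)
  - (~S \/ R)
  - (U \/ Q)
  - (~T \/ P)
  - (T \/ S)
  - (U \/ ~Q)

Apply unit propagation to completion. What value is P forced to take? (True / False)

(~R) is a unit clause: R = False.
From (~S \/ R) and R = False: S = False.
(S \/ T) with S = False leaves only T, so T = True.
In (P \/ ~T), ~T is now false; P must hold, so P = True.

True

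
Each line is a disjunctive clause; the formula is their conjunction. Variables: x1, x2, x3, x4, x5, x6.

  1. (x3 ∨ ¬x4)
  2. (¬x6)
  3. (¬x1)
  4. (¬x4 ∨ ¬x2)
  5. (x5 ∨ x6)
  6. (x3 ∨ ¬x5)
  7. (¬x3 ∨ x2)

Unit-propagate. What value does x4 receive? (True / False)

Unit clause (¬x6) sets x6 = False.
Unit clause (¬x1) sets x1 = False.
From (x6 ∨ x5) and x6 = False: x5 = True.
(¬x5 ∨ x3): since x5 = True, the clause reduces to (x3). x3 = True.
From (x2 ∨ ¬x3) and x3 = True: x2 = True.
(¬x4 ∨ ¬x2): since x2 = True, the clause reduces to (¬x4). x4 = False.

False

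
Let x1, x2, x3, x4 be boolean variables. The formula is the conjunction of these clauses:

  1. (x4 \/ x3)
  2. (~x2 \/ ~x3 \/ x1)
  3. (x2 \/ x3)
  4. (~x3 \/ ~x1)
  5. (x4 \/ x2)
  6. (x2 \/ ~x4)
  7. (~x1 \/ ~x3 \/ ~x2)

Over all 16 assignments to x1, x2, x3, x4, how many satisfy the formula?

2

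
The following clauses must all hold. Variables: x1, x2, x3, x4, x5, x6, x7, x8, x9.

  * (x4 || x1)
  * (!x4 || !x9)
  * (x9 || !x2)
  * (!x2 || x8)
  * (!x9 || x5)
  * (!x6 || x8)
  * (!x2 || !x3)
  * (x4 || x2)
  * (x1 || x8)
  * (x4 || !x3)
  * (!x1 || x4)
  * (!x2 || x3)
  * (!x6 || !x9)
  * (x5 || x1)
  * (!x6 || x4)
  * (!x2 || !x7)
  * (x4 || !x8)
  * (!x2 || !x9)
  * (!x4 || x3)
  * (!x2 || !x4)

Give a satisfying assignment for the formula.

Pure literal: x5 appears only positively; assign x5 = True.
x6 occurs only negated in the remaining clauses — set x6 = False.
Set x1 = False and propagate.
  then x4 is forced to True.
  then x9 is forced to False.
  then x2 is forced to False.
  then x8 is forced to True.
  then x3 is forced to True.
x7 is now unconstrained; take x7 = False.

x1=F, x2=F, x3=T, x4=T, x5=T, x6=F, x7=F, x8=T, x9=F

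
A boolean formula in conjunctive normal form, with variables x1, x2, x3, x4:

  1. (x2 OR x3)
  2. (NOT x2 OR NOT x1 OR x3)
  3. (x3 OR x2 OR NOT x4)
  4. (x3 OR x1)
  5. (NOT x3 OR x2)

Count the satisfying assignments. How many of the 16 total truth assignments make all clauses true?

4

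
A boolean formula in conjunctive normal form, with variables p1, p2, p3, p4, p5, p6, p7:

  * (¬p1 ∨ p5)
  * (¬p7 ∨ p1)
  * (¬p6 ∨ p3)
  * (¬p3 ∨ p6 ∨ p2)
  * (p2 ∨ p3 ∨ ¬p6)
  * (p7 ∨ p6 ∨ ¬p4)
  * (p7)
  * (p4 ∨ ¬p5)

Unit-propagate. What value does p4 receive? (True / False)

True

(p7) stands alone — p7 = True.
In (¬p7 ∨ p1), ¬p7 is now false; p1 must hold, so p1 = True.
(¬p1 ∨ p5): since p1 = True, the clause reduces to (p5). p5 = True.
In (¬p5 ∨ p4), ¬p5 is now false; p4 must hold, so p4 = True.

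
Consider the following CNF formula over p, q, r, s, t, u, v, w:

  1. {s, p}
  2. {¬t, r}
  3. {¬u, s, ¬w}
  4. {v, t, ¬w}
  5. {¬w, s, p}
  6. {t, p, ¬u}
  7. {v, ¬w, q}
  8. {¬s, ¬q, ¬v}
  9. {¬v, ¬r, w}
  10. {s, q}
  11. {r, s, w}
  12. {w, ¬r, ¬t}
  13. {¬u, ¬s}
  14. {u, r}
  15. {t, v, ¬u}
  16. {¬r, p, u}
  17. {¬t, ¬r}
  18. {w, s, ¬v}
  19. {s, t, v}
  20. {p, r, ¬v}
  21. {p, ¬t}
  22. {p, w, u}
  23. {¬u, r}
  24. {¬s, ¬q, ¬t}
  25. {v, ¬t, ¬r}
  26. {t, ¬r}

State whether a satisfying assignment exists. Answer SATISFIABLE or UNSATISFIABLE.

UNSATISFIABLE

r = True:
  propagation gives t=False; an empty clause results — contradiction.
r = False:
  propagation gives t=False, u=True; an empty clause results — contradiction.
Every branch closes, so no satisfying assignment exists.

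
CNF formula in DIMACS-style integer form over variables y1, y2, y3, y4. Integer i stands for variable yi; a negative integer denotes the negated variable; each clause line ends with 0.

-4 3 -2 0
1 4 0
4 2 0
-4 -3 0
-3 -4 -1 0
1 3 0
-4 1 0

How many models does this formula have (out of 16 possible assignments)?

3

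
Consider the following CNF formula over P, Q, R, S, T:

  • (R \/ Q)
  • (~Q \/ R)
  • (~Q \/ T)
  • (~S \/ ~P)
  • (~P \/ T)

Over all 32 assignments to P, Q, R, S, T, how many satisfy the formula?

8

Split on Q, then P.
  Q=T, P=T: remaining (R,S,T) ∈ {(T,F,T)} — 1.
  Q=T, P=F: remaining (R,S,T) ∈ {(T,F,T); (T,T,T)} — 2.
  Q=F, P=T: remaining (R,S,T) ∈ {(T,F,T)} — 1.
  Q=F, P=F: remaining (R,S,T) ∈ {(T,F,F); (T,F,T); (T,T,F); (T,T,T)} — 4.
Total: 1 + 2 + 1 + 4 = 8.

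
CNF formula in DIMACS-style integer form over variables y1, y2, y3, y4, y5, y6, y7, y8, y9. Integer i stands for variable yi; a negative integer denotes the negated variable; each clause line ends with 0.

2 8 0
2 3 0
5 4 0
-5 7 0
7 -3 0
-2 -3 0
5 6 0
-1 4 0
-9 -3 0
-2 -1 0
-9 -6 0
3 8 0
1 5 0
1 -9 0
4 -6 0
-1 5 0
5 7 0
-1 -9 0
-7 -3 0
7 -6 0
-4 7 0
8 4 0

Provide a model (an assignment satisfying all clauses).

y8 occurs only positively in the remaining clauses — set y8 = True.
Pure literal: y9 appears only negated; assign y9 = False.
Try y1 = False.
  then y5 is forced to True.
  then y7 is forced to True.
  then y3 is forced to False.
  then y2 is forced to True.
Set y4 = True and propagate.
y6 is now unconstrained; take y6 = True.
Check each clause:
  1. (y2 | y8) — y8 is true.
  2. (y3 | y2) — y2 is true.
  3. (y5 | y4) — y4 is true.
  4. (~y5 | y7) — y7 is true.
  5. (~y3 | y7) — ~y3 is true.
  6. (~y3 | ~y2) — ~y3 is true.
  7. (y6 | y5) — y5 is true.
  8. (~y1 | y4) — y4 is true.
  9. (~y3 | ~y9) — ~y3 is true.
  10. (~y1 | ~y2) — ~y1 is true.
  11. (~y9 | ~y6) — ~y9 is true.
  12. (y8 | y3) — y8 is true.
  13. (y1 | y5) — y5 is true.
  14. (~y9 | y1) — ~y9 is true.
  15. (y4 | ~y6) — y4 is true.
  16. (~y1 | y5) — y5 is true.
  17. (y7 | y5) — y5 is true.
  18. (~y9 | ~y1) — ~y1 is true.
  19. (~y3 | ~y7) — ~y3 is true.
  20. (y7 | ~y6) — y7 is true.
  21. (y7 | ~y4) — y7 is true.
  22. (y8 | y4) — y8 is true.

y1 = False, y2 = True, y3 = False, y4 = True, y5 = True, y6 = True, y7 = True, y8 = True, y9 = False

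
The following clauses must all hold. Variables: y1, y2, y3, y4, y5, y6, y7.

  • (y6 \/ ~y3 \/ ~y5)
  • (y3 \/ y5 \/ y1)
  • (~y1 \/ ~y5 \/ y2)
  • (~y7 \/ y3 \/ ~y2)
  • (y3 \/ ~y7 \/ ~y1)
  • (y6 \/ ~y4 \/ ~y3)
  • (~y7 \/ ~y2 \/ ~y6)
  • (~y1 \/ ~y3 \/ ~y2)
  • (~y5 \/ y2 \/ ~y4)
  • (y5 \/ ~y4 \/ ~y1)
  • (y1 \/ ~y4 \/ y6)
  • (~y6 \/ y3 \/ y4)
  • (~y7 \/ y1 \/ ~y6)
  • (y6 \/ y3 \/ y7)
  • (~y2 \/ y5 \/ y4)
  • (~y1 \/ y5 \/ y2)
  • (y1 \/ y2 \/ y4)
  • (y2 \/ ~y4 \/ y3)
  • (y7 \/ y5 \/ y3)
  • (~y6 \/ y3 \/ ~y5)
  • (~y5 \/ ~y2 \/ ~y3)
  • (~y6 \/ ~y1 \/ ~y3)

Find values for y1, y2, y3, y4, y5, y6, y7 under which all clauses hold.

Try y1 = False.
Try y2 = False.
  then y4 is forced to True.
  then y5 is forced to False.
  then y3 is forced to True.
  then y6 is forced to True.
  then y7 is forced to False.
Every clause has at least one true literal under this assignment.

y1=F, y2=F, y3=T, y4=T, y5=F, y6=T, y7=F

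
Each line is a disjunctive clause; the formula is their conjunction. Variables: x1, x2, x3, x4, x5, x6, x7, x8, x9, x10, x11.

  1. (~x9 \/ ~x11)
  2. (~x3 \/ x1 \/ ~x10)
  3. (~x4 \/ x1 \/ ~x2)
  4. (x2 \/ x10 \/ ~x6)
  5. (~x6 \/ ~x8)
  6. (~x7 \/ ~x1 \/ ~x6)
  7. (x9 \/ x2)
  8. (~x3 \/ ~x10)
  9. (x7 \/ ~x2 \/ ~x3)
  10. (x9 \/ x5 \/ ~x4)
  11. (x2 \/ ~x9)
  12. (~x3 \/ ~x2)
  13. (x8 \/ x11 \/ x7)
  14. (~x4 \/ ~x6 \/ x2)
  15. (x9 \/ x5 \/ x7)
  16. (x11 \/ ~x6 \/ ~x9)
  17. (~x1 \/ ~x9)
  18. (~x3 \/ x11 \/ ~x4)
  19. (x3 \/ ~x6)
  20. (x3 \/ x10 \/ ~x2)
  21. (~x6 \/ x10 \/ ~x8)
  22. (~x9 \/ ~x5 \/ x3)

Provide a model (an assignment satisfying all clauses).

x1=True, x2=True, x3=False, x4=True, x5=True, x6=False, x7=True, x8=True, x9=False, x10=True, x11=True

Check each clause:
  1. (~x9 \/ ~x11) — ~x9 is true.
  2. (~x10 \/ ~x3 \/ x1) — x1 is true.
  3. (~x2 \/ ~x4 \/ x1) — x1 is true.
  4. (x2 \/ ~x6 \/ x10) — x10 is true.
  5. (~x8 \/ ~x6) — ~x6 is true.
  6. (~x6 \/ ~x7 \/ ~x1) — ~x6 is true.
  7. (x2 \/ x9) — x2 is true.
  8. (~x10 \/ ~x3) — ~x3 is true.
  9. (~x3 \/ ~x2 \/ x7) — ~x3 is true.
  10. (~x4 \/ x5 \/ x9) — x5 is true.
  11. (x2 \/ ~x9) — x2 is true.
  12. (~x2 \/ ~x3) — ~x3 is true.
  13. (x7 \/ x8 \/ x11) — x8 is true.
  14. (~x4 \/ ~x6 \/ x2) — x2 is true.
  15. (x9 \/ x5 \/ x7) — x5 is true.
  16. (x11 \/ ~x9 \/ ~x6) — ~x6 is true.
  17. (~x1 \/ ~x9) — ~x9 is true.
  18. (x11 \/ ~x4 \/ ~x3) — x11 is true.
  19. (~x6 \/ x3) — ~x6 is true.
  20. (~x2 \/ x10 \/ x3) — x10 is true.
  21. (x10 \/ ~x6 \/ ~x8) — x10 is true.
  22. (~x9 \/ x3 \/ ~x5) — ~x9 is true.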